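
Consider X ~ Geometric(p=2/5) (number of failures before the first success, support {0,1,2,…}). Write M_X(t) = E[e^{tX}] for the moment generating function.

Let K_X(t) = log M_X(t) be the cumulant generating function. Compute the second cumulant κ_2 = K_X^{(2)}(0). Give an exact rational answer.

M_X(t) = 2/(5*(1 - 3*e^(t)/5))
K_X(t) = log M_X(t) = -log(1 - 3*e^(t)/5) - log(5) + log(2)
K^(2)(t) = 15*e^(t)/(9*e^(2*t) - 30*e^(t) + 25)

κ_2 = K^(2)(0) = 15/4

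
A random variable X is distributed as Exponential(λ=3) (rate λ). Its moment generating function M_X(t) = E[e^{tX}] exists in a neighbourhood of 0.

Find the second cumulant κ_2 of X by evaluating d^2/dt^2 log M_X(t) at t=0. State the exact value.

κ_2 = K′′(0) = 1/9

M_X(t) = 3/(3 - t)
K_X(t) = log M_X(t) = -log(3 - t) + log(3)
K′(t) = -1/(t - 3)
K′′(t) = 1/(t^2 - 6*t + 9)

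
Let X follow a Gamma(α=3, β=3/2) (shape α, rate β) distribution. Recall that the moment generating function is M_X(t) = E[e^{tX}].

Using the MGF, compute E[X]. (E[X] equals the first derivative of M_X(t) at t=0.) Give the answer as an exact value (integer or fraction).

E[X] = M′(0) = 2

M_X(t) = 27/(8*(3/2 - t)^3)
M′(t) = 162/(16*t^4 - 96*t^3 + 216*t^2 - 216*t + 81)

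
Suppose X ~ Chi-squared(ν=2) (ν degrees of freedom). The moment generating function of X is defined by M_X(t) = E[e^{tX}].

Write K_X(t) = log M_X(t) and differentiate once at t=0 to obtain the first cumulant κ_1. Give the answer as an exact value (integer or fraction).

M_X(t) = 1/(1 - 2*t)
K_X(t) = log M_X(t) = -log(1 - 2*t)
K′(t) = -2/(2*t - 1)

κ_1 = K′(0) = 2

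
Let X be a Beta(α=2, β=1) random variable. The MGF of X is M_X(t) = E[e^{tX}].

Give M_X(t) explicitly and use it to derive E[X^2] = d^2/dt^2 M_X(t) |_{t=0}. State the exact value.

E[X^2] = D^2[M](0) = 1/2

M_X(t) = ₁F₁(2; 3; t)
D^2[M](t) = ₁F₁(4; 5; t)/2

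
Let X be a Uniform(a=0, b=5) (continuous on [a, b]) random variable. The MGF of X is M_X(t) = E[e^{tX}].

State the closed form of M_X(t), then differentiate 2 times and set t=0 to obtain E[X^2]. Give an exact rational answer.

E[X^2] = M^(2)(0) = 25/3

M_X(t) = (e^(5*t) - 1)/(5*t)
M^(2)(t) = (25*t^2*e^(5*t) - 10*t*e^(5*t) + 2*e^(5*t) - 2)/(5*t^3)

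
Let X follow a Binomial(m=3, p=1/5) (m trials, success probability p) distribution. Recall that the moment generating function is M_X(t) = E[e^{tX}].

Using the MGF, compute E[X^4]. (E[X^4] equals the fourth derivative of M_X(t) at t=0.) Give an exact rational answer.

M_X(t) = (e^(t)/5 + 4/5)^3
D^4[M](t) = 81*e^(3*t)/125 + 192*e^(2*t)/125 + 48*e^(t)/125

E[X^4] = D^4[M](0) = 321/125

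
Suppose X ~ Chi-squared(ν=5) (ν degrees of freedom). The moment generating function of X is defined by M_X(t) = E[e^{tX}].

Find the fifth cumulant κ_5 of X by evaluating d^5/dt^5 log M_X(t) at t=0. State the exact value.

κ_5 = D^5[K](0) = 1920

M_X(t) = (1 - 2*t)^(-5/2)
K_X(t) = log M_X(t) = -5*log(1 - 2*t)/2
D^5[K](t) = -1920/(32*t^5 - 80*t^4 + 80*t^3 - 40*t^2 + 10*t - 1)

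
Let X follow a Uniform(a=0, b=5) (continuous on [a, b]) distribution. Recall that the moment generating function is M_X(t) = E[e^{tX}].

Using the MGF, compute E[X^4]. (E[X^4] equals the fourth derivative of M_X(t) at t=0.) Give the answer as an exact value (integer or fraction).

E[X^4] = M′′′′(0) = 125

M_X(t) = (e^(5*t) - 1)/(5*t)
M′(t) = (5*t*e^(5*t) - e^(5*t) + 1)/(5*t^2)
M′′(t) = (25*t^2*e^(5*t) - 10*t*e^(5*t) + 2*e^(5*t) - 2)/(5*t^3)
M′′′(t) = (125*t^3*e^(5*t) - 75*t^2*e^(5*t) + 30*t*e^(5*t) - 6*e^(5*t) + 6)/(5*t^4)
M′′′′(t) = (625*t^4*e^(5*t) - 500*t^3*e^(5*t) + 300*t^2*e^(5*t) - 120*t*e^(5*t) + 24*e^(5*t) - 24)/(5*t^5)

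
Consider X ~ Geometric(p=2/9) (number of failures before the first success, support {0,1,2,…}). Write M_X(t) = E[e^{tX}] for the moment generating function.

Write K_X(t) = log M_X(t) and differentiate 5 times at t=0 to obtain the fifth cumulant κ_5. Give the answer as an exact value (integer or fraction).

κ_5 = K′′′′′(0) = 23940

M_X(t) = 2/(9*(1 - 7*e^(t)/9))
K_X(t) = log M_X(t) = -log(1 - 7*e^(t)/9) - 2*log(3) + log(2)
K′(t) = -7*e^(t)/(7*e^(t) - 9)
K′′(t) = 63*e^(t)/(49*e^(2*t) - 126*e^(t) + 81)
K′′′(t) = (-441*e^(2*t) - 567*e^(t))/(343*e^(3*t) - 1323*e^(2*t) + 1701*e^(t) - 729)
K′′′′(t) = (3087*e^(3*t) + 15876*e^(2*t) + 5103*e^(t))/(2401*e^(4*t) - 12348*e^(3*t) + 23814*e^(2*t) - 20412*e^(t) + 6561)
K′′′′′(t) = (-21609*e^(4*t) - 305613*e^(3*t) - 392931*e^(2*t) - 45927*e^(t))/(16807*e^(5*t) - 108045*e^(4*t) + 277830*e^(3*t) - 357210*e^(2*t) + 229635*e^(t) - 59049)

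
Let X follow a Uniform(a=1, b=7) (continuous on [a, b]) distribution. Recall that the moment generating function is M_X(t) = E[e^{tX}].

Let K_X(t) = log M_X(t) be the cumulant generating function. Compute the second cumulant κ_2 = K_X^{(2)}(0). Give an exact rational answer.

κ_2 = d^2K/dt^2 |_{t=0} = 3

M_X(t) = (e^(7*t) - e^(t))/(6*t)
K_X(t) = log M_X(t) = -log(t) + log(e^(7*t) - e^(t)) - log(6)
dK/dt = (7*t*e^(6*t) - t - e^(6*t) + 1)/(t*e^(6*t) - t)
d^2K/dt^2 = (-36*t^2*e^(6*t) + e^(12*t) - 2*e^(6*t) + 1)/(t^2*e^(12*t) - 2*t^2*e^(6*t) + t^2)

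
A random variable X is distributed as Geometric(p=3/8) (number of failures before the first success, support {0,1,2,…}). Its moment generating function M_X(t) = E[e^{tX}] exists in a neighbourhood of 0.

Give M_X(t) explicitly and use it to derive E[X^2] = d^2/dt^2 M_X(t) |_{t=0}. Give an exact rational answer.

M_X(t) = 3/(8*(1 - 5*e^(t)/8))
dM/dt = 15*e^(t)/(25*e^(2*t) - 80*e^(t) + 64)
d^2M/dt^2 = (-75*e^(2*t) - 120*e^(t))/(125*e^(3*t) - 600*e^(2*t) + 960*e^(t) - 512)

E[X^2] = d^2M/dt^2 |_{t=0} = 65/9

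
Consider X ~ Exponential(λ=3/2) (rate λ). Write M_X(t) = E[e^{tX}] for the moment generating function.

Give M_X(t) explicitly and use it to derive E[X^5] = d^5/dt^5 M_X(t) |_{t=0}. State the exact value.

E[X^5] = M′′′′′(0) = 1280/81

M_X(t) = 3/(2*(3/2 - t))
M′(t) = 6/(4*t^2 - 12*t + 9)
M′′(t) = -24/(8*t^3 - 36*t^2 + 54*t - 27)
M′′′(t) = 144/(16*t^4 - 96*t^3 + 216*t^2 - 216*t + 81)
M′′′′(t) = -1152/(32*t^5 - 240*t^4 + 720*t^3 - 1080*t^2 + 810*t - 243)
M′′′′′(t) = 11520/(64*t^6 - 576*t^5 + 2160*t^4 - 4320*t^3 + 4860*t^2 - 2916*t + 729)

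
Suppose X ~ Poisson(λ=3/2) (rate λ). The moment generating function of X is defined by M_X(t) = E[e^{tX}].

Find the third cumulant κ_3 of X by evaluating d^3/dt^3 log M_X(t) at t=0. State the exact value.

κ_3 = d^3K/dt^3 |_{t=0} = 3/2

M_X(t) = e^(3*e^(t)/2 - 3/2)
K_X(t) = log M_X(t) = 3*e^(t)/2 - 3/2
dK/dt = 3*e^(t)/2
d^2K/dt^2 = 3*e^(t)/2
d^3K/dt^3 = 3*e^(t)/2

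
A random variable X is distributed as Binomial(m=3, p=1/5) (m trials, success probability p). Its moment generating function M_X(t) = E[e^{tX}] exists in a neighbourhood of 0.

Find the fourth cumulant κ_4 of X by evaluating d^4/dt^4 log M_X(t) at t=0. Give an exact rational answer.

κ_4 = d^4K/dt^4 |_{t=0} = 12/625

M_X(t) = (e^(t)/5 + 4/5)^3
K_X(t) = log M_X(t) = 3*log(e^(t)/5 + 4/5)
dK/dt = 3*e^(t)/(e^(t) + 4)
d^2K/dt^2 = 12*e^(t)/(e^(2*t) + 8*e^(t) + 16)
d^3K/dt^3 = (-12*e^(2*t) + 48*e^(t))/(e^(3*t) + 12*e^(2*t) + 48*e^(t) + 64)
d^4K/dt^4 = (12*e^(3*t) - 192*e^(2*t) + 192*e^(t))/(e^(4*t) + 16*e^(3*t) + 96*e^(2*t) + 256*e^(t) + 256)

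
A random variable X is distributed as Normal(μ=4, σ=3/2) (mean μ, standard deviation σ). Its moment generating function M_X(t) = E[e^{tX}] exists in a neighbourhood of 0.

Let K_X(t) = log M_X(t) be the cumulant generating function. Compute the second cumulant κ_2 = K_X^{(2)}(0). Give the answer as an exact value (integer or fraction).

κ_2 = K^(2)(0) = 9/4

M_X(t) = e^(9*t^2/8 + 4*t)
K_X(t) = log M_X(t) = 9*t^2/8 + 4*t
K^(2)(t) = 9/4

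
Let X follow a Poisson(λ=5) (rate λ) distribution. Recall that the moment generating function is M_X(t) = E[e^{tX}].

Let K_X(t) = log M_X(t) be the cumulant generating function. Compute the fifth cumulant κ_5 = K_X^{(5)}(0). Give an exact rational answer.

κ_5 = K^(5)(0) = 5

M_X(t) = e^(5*e^(t) - 5)
K_X(t) = log M_X(t) = 5*e^(t) - 5
K^(5)(t) = 5*e^(t)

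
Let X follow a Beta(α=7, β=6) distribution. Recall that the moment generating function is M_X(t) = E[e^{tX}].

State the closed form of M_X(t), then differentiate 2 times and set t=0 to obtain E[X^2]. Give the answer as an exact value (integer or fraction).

M_X(t) = ₁F₁(7; 13; t)
M′(t) = 7*₁F₁(8; 14; t)/13
M′′(t) = 4*₁F₁(9; 15; t)/13

E[X^2] = M′′(0) = 4/13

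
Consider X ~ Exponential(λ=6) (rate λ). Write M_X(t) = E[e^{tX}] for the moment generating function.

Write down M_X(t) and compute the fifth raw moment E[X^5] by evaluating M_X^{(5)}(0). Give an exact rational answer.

E[X^5] = M^(5)(0) = 5/324

M_X(t) = 6/(6 - t)
M^(5)(t) = 720/(t^6 - 36*t^5 + 540*t^4 - 4320*t^3 + 19440*t^2 - 46656*t + 46656)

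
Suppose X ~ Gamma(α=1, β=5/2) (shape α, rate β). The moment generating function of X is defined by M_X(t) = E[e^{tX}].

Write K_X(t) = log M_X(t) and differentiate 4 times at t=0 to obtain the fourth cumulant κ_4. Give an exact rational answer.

M_X(t) = 5/(2*(5/2 - t))
K_X(t) = log M_X(t) = -log(5/2 - t) - log(2) + log(5)
K^(4)(t) = 96/(16*t^4 - 160*t^3 + 600*t^2 - 1000*t + 625)

κ_4 = K^(4)(0) = 96/625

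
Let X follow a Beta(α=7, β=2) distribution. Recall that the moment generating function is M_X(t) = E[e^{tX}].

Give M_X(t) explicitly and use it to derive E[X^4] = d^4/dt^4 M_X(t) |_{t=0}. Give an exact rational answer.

M_X(t) = ₁F₁(7; 9; t)
dM/dt = 7*₁F₁(8; 10; t)/9
d^2M/dt^2 = 28*₁F₁(9; 11; t)/45
d^3M/dt^3 = 28*₁F₁(10; 12; t)/55
d^4M/dt^4 = 14*₁F₁(11; 13; t)/33

E[X^4] = d^4M/dt^4 |_{t=0} = 14/33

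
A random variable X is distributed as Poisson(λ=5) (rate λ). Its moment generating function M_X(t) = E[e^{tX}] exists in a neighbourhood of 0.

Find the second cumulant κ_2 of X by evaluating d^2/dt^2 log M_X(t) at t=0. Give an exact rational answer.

M_X(t) = e^(5*e^(t) - 5)
K_X(t) = log M_X(t) = 5*e^(t) - 5
K′(t) = 5*e^(t)
K′′(t) = 5*e^(t)

κ_2 = K′′(0) = 5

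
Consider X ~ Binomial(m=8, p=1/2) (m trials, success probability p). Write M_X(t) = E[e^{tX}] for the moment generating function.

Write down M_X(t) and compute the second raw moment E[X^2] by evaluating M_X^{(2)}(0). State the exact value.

M_X(t) = (e^(t)/2 + 1/2)^8
D^2[M](t) = e^(8*t)/4 + 49*e^(7*t)/32 + 63*e^(6*t)/16 + 175*e^(5*t)/32 + 35*e^(4*t)/8 + 63*e^(3*t)/32 + 7*e^(2*t)/16 + e^(t)/32

E[X^2] = D^2[M](0) = 18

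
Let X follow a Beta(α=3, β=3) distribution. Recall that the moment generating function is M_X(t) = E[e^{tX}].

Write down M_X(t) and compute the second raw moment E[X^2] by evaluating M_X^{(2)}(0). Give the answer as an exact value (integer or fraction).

M_X(t) = ₁F₁(3; 6; t)
M^(2)(t) = 2*₁F₁(5; 8; t)/7

E[X^2] = M^(2)(0) = 2/7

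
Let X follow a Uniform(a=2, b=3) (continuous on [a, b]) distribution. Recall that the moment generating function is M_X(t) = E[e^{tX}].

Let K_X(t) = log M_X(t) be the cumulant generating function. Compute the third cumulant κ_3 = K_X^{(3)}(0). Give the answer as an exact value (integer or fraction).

M_X(t) = (e^(3*t) - e^(2*t))/t
K_X(t) = log M_X(t) = -log(t) + log(e^(3*t) - e^(2*t))
K^(3)(t) = (t^3*e^(2*t) + t^3*e^(t) - 2*e^(3*t) + 6*e^(2*t) - 6*e^(t) + 2)/(t^3*e^(3*t) - 3*t^3*e^(2*t) + 3*t^3*e^(t) - t^3)

κ_3 = K^(3)(0) = 0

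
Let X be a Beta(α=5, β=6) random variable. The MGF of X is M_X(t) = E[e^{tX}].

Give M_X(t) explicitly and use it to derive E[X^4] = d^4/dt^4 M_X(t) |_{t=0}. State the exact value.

E[X^4] = M′′′′(0) = 10/143

M_X(t) = ₁F₁(5; 11; t)
M′(t) = 5*₁F₁(6; 12; t)/11
M′′(t) = 5*₁F₁(7; 13; t)/22
M′′′(t) = 35*₁F₁(8; 14; t)/286
M′′′′(t) = 10*₁F₁(9; 15; t)/143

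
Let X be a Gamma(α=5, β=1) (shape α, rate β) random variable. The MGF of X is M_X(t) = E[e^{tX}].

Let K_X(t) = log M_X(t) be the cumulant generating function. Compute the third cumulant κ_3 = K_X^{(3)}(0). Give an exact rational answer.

M_X(t) = (1 - t)^(-5)
K_X(t) = log M_X(t) = -5*log(1 - t)
K^(3)(t) = -10/(t^3 - 3*t^2 + 3*t - 1)

κ_3 = K^(3)(0) = 10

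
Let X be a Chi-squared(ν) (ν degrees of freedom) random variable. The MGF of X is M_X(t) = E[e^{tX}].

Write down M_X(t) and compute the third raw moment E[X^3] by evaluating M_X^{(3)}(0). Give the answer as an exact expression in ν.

M_X(t) = (1 - 2*t)^(-ν/2)
M^(3)(t) = (-ν^3 - 6*ν^2 - 8*ν)/(8*t^3*(1 - 2*t)^(ν/2) - 12*t^2*(1 - 2*t)^(ν/2) + 6*t*(1 - 2*t)^(ν/2) - (1 - 2*t)^(ν/2))

E[X^3] = M^(3)(0) = ν*(ν^2 + 6*ν + 8)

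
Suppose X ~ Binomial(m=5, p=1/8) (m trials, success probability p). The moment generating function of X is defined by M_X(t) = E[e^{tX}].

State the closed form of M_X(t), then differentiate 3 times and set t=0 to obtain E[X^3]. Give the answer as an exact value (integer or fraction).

M_X(t) = (e^(t)/8 + 7/8)^5
D^3[M](t) = 125*e^(5*t)/32768 + 35*e^(4*t)/512 + 6615*e^(3*t)/16384 + 1715*e^(2*t)/2048 + 12005*e^(t)/32768

E[X^3] = D^3[M](0) = 215/128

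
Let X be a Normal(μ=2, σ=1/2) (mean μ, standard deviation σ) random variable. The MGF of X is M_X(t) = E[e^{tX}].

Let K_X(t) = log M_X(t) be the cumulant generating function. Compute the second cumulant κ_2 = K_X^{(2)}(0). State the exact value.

M_X(t) = e^(t^2/8 + 2*t)
K_X(t) = log M_X(t) = t^2/8 + 2*t
K′(t) = t/4 + 2
K′′(t) = 1/4

κ_2 = K′′(0) = 1/4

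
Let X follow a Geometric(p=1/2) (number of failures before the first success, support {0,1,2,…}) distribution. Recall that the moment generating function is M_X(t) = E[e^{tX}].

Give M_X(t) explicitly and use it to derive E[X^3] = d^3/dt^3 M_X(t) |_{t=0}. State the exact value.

E[X^3] = D^3[M](0) = 13

M_X(t) = 1/(2*(1 - e^(t)/2))
D^3[M](t) = (e^(3*t) + 8*e^(2*t) + 4*e^(t))/(e^(4*t) - 8*e^(3*t) + 24*e^(2*t) - 32*e^(t) + 16)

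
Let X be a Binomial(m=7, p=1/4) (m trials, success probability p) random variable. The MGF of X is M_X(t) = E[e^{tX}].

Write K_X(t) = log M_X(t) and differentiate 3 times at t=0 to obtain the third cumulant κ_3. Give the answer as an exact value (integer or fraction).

M_X(t) = (e^(t)/4 + 3/4)^7
K_X(t) = log M_X(t) = 7*log(e^(t)/4 + 3/4)
D^3[K](t) = (-21*e^(2*t) + 63*e^(t))/(e^(3*t) + 9*e^(2*t) + 27*e^(t) + 27)

κ_3 = D^3[K](0) = 21/32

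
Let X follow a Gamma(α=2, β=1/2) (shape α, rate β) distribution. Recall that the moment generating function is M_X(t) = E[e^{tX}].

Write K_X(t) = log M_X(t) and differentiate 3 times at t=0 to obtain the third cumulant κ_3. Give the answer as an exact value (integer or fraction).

κ_3 = D^3[K](0) = 32

M_X(t) = 1/(4*(1/2 - t)^2)
K_X(t) = log M_X(t) = -2*log(1/2 - t) - 2*log(2)
D^3[K](t) = -32/(8*t^3 - 12*t^2 + 6*t - 1)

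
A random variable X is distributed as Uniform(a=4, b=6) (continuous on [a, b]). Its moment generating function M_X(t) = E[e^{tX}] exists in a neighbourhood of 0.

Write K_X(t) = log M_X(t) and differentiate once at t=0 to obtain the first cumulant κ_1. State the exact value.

M_X(t) = (e^(6*t) - e^(4*t))/(2*t)
K_X(t) = log M_X(t) = -log(t) + log(e^(6*t) - e^(4*t)) - log(2)
D[K](t) = (6*t*e^(2*t) - 4*t - e^(2*t) + 1)/(t*e^(2*t) - t)

κ_1 = D[K](0) = 5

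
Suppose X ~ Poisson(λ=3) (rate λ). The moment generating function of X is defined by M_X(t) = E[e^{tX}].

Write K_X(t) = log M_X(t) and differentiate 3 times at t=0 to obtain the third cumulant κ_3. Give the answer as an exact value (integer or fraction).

M_X(t) = e^(3*e^(t) - 3)
K_X(t) = log M_X(t) = 3*e^(t) - 3
dK/dt = 3*e^(t)
d^2K/dt^2 = 3*e^(t)
d^3K/dt^3 = 3*e^(t)

κ_3 = d^3K/dt^3 |_{t=0} = 3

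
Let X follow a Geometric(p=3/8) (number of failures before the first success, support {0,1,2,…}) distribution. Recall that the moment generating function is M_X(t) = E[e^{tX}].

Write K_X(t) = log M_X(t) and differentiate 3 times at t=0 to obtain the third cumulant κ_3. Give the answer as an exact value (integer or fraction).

κ_3 = d^3K/dt^3 |_{t=0} = 520/27

M_X(t) = 3/(8*(1 - 5*e^(t)/8))
K_X(t) = log M_X(t) = -log(1 - 5*e^(t)/8) - 3*log(2) + log(3)
dK/dt = -5*e^(t)/(5*e^(t) - 8)
d^2K/dt^2 = 40*e^(t)/(25*e^(2*t) - 80*e^(t) + 64)
d^3K/dt^3 = (-200*e^(2*t) - 320*e^(t))/(125*e^(3*t) - 600*e^(2*t) + 960*e^(t) - 512)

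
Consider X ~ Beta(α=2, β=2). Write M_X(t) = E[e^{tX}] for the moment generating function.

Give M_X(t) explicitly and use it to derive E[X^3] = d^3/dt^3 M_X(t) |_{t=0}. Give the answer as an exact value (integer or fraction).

M_X(t) = ₁F₁(2; 4; t)
M^(3)(t) = ₁F₁(5; 7; t)/5

E[X^3] = M^(3)(0) = 1/5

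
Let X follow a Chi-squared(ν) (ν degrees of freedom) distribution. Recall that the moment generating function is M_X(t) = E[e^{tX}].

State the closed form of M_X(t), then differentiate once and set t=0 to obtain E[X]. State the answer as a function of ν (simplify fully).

E[X] = M′(0) = ν

M_X(t) = (1 - 2*t)^(-ν/2)
M′(t) = -ν/(2*t*(1 - 2*t)^(ν/2) - (1 - 2*t)^(ν/2))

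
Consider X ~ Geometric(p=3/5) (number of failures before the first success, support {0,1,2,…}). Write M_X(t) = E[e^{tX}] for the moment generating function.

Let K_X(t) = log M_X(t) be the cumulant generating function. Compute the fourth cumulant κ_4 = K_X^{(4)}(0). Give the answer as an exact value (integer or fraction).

M_X(t) = 3/(5*(1 - 2*e^(t)/5))
K_X(t) = log M_X(t) = -log(1 - 2*e^(t)/5) - log(5) + log(3)
K′(t) = -2*e^(t)/(2*e^(t) - 5)
K′′(t) = 10*e^(t)/(4*e^(2*t) - 20*e^(t) + 25)
K′′′(t) = (-20*e^(2*t) - 50*e^(t))/(8*e^(3*t) - 60*e^(2*t) + 150*e^(t) - 125)
K′′′′(t) = (40*e^(3*t) + 400*e^(2*t) + 250*e^(t))/(16*e^(4*t) - 160*e^(3*t) + 600*e^(2*t) - 1000*e^(t) + 625)

κ_4 = K′′′′(0) = 230/27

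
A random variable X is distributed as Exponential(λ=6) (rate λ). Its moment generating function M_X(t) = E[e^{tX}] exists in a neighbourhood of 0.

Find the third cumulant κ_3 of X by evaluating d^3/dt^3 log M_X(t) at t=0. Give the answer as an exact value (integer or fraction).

κ_3 = D^3[K](0) = 1/108

M_X(t) = 6/(6 - t)
K_X(t) = log M_X(t) = -log(6 - t) + log(6)
D^3[K](t) = -2/(t^3 - 18*t^2 + 108*t - 216)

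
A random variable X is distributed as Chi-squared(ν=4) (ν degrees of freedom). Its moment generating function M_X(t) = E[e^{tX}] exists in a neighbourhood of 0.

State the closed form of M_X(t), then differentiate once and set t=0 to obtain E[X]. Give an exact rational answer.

M_X(t) = (1 - 2*t)^(-2)
D[M](t) = -4/(8*t^3 - 12*t^2 + 6*t - 1)

E[X] = D[M](0) = 4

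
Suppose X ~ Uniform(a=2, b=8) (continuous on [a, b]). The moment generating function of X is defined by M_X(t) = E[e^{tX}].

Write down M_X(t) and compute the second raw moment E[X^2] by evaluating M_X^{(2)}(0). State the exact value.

E[X^2] = d^2M/dt^2 |_{t=0} = 28

M_X(t) = (e^(8*t) - e^(2*t))/(6*t)
dM/dt = (8*t*e^(8*t) - 2*t*e^(2*t) - e^(8*t) + e^(2*t))/(6*t^2)
d^2M/dt^2 = (32*t^2*e^(8*t) - 2*t^2*e^(2*t) - 8*t*e^(8*t) + 2*t*e^(2*t) + e^(8*t) - e^(2*t))/(3*t^3)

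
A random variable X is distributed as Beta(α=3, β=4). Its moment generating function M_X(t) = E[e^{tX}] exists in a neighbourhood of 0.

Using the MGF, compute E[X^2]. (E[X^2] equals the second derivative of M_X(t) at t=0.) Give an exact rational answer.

E[X^2] = M^(2)(0) = 3/14

M_X(t) = ₁F₁(3; 7; t)
M^(2)(t) = 3*₁F₁(5; 9; t)/14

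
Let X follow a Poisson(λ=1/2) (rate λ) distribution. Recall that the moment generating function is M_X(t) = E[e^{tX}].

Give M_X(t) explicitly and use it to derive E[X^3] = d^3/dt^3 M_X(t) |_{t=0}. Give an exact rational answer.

M_X(t) = e^(e^(t)/2 - 1/2)
M′(t) = e^(-1/2)*e^(t)*e^(e^(t)/2)/2
M′′(t) = (e^(2*t)*e^(e^(t)/2) + 2*e^(t)*e^(e^(t)/2))*e^(-1/2)/4
M′′′(t) = (e^(3*t)*e^(e^(t)/2) + 6*e^(2*t)*e^(e^(t)/2) + 4*e^(t)*e^(e^(t)/2))*e^(-1/2)/8

E[X^3] = M′′′(0) = 11/8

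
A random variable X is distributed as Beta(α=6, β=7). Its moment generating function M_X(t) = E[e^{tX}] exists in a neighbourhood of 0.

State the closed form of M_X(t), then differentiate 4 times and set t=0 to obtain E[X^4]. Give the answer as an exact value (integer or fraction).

M_X(t) = ₁F₁(6; 13; t)
M′(t) = 6*₁F₁(7; 14; t)/13
M′′(t) = 3*₁F₁(8; 15; t)/13
M′′′(t) = 8*₁F₁(9; 16; t)/65
M′′′′(t) = 9*₁F₁(10; 17; t)/130

E[X^4] = M′′′′(0) = 9/130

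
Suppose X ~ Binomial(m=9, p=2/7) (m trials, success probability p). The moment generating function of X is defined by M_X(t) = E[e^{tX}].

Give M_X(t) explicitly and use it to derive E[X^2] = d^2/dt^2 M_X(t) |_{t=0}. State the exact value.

M_X(t) = (2*e^(t)/7 + 5/7)^9

E[X^2] = M′′(0) = 414/49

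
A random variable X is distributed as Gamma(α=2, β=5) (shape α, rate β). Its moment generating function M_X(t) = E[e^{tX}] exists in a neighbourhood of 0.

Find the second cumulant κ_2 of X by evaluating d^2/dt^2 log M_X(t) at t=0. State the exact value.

M_X(t) = 25/(5 - t)^2
K_X(t) = log M_X(t) = -2*log(5 - t) + 2*log(5)
D^2[K](t) = 2/(t^2 - 10*t + 25)

κ_2 = D^2[K](0) = 2/25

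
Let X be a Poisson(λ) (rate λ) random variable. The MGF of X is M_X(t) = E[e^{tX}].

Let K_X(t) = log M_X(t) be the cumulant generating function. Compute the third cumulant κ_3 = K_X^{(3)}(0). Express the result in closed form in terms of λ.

κ_3 = D^3[K](0) = λ

M_X(t) = e^(λ*(e^(t) - 1))
K_X(t) = log M_X(t) = λ*(e^(t) - 1)
D^3[K](t) = λ*e^(t)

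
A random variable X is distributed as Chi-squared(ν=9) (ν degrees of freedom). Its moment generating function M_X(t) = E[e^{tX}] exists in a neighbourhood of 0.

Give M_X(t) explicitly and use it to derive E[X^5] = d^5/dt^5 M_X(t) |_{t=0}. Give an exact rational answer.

E[X^5] = D^5[M](0) = 328185

M_X(t) = (1 - 2*t)^(-9/2)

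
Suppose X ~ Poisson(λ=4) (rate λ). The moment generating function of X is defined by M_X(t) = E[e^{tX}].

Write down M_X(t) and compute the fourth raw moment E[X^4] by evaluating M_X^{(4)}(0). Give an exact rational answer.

M_X(t) = e^(4*e^(t) - 4)
dM/dt = 4*e^(-4)*e^(t)*e^(4*e^(t))
d^2M/dt^2 = (16*e^(2*t)*e^(4*e^(t)) + 4*e^(t)*e^(4*e^(t)))*e^(-4)
d^3M/dt^3 = (64*e^(3*t)*e^(4*e^(t)) + 48*e^(2*t)*e^(4*e^(t)) + 4*e^(t)*e^(4*e^(t)))*e^(-4)
d^4M/dt^4 = (256*e^(4*t)*e^(4*e^(t)) + 384*e^(3*t)*e^(4*e^(t)) + 112*e^(2*t)*e^(4*e^(t)) + 4*e^(t)*e^(4*e^(t)))*e^(-4)

E[X^4] = d^4M/dt^4 |_{t=0} = 756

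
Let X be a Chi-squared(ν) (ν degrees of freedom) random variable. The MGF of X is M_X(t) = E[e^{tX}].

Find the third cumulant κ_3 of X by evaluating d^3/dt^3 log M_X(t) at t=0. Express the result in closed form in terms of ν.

M_X(t) = (1 - 2*t)^(-ν/2)
K_X(t) = log M_X(t) = -ν*log(1 - 2*t)/2
K^(3)(t) = -8*ν/(8*t^3 - 12*t^2 + 6*t - 1)

κ_3 = K^(3)(0) = 8*ν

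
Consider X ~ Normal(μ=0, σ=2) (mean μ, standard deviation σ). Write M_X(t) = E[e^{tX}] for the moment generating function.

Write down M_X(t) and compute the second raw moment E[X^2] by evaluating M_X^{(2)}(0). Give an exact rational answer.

E[X^2] = M^(2)(0) = 4

M_X(t) = e^(2*t^2)
M^(2)(t) = 16*t^2*e^(2*t^2) + 4*e^(2*t^2)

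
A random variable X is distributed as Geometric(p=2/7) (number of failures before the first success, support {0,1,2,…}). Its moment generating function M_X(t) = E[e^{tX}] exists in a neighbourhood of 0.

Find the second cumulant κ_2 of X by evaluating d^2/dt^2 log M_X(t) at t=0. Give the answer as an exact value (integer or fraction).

M_X(t) = 2/(7*(1 - 5*e^(t)/7))
K_X(t) = log M_X(t) = -log(1 - 5*e^(t)/7) - log(7) + log(2)
D^2[K](t) = 35*e^(t)/(25*e^(2*t) - 70*e^(t) + 49)

κ_2 = D^2[K](0) = 35/4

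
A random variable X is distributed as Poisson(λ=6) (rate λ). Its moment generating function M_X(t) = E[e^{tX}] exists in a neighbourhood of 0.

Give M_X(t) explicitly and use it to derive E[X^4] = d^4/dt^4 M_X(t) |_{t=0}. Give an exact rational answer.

M_X(t) = e^(6*e^(t) - 6)
M^(4)(t) = (1296*e^(4*t)*e^(6*e^(t)) + 1296*e^(3*t)*e^(6*e^(t)) + 252*e^(2*t)*e^(6*e^(t)) + 6*e^(t)*e^(6*e^(t)))*e^(-6)

E[X^4] = M^(4)(0) = 2850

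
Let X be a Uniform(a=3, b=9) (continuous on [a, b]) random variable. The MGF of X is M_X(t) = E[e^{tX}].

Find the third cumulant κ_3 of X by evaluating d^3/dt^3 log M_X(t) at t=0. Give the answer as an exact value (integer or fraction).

κ_3 = K′′′(0) = 0

M_X(t) = (e^(9*t) - e^(3*t))/(6*t)
K_X(t) = log M_X(t) = -log(t) + log(e^(9*t) - e^(3*t)) - log(6)
K′(t) = (9*t*e^(6*t) - 3*t - e^(6*t) + 1)/(t*e^(6*t) - t)
K′′(t) = (-36*t^2*e^(6*t) + e^(12*t) - 2*e^(6*t) + 1)/(t^2*e^(12*t) - 2*t^2*e^(6*t) + t^2)
K′′′(t) = (216*t^3*e^(12*t) + 216*t^3*e^(6*t) - 2*e^(18*t) + 6*e^(12*t) - 6*e^(6*t) + 2)/(t^3*e^(18*t) - 3*t^3*e^(12*t) + 3*t^3*e^(6*t) - t^3)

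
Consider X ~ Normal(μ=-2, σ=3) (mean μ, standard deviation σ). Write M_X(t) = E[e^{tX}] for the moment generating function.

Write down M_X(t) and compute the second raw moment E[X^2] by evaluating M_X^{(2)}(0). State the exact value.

E[X^2] = D^2[M](0) = 13

M_X(t) = e^(9*t^2/2 - 2*t)
D^2[M](t) = (81*t^2*e^(9*t^2/2) - 36*t*e^(9*t^2/2) + 13*e^(9*t^2/2))*e^(-2*t)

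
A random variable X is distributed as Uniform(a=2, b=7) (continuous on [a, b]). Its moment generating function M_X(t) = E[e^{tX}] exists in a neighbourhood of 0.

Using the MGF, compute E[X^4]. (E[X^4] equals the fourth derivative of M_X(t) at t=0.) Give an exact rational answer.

E[X^4] = M^(4)(0) = 671

M_X(t) = (e^(7*t) - e^(2*t))/(5*t)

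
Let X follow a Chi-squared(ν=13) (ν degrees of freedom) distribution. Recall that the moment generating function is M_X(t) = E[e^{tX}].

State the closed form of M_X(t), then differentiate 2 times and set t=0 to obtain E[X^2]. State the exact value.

M_X(t) = (1 - 2*t)^(-13/2)
dM/dt = -13/(128*t^7*√(1 - 2*t) - 448*t^6*√(1 - 2*t) + 672*t^5*√(1 - 2*t) - 560*t^4*√(1 - 2*t) + 280*t^3*√(1 - 2*t) - 84*t^2*√(1 - 2*t) + 14*t*√(1 - 2*t) - √(1 - 2*t))

E[X^2] = d^2M/dt^2 |_{t=0} = 195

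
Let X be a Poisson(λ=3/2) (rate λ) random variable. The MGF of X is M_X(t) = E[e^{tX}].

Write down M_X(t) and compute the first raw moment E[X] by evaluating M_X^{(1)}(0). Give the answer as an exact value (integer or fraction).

E[X] = dM/dt |_{t=0} = 3/2

M_X(t) = e^(3*e^(t)/2 - 3/2)
dM/dt = 3*e^(-3/2)*e^(t)*e^(3*e^(t)/2)/2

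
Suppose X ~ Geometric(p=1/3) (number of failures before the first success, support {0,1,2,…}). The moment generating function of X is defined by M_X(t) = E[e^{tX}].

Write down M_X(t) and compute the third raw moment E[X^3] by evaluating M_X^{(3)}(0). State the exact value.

E[X^3] = M′′′(0) = 74

M_X(t) = 1/(3*(1 - 2*e^(t)/3))
M′(t) = 2*e^(t)/(4*e^(2*t) - 12*e^(t) + 9)
M′′(t) = (-4*e^(2*t) - 6*e^(t))/(8*e^(3*t) - 36*e^(2*t) + 54*e^(t) - 27)
M′′′(t) = (8*e^(3*t) + 48*e^(2*t) + 18*e^(t))/(16*e^(4*t) - 96*e^(3*t) + 216*e^(2*t) - 216*e^(t) + 81)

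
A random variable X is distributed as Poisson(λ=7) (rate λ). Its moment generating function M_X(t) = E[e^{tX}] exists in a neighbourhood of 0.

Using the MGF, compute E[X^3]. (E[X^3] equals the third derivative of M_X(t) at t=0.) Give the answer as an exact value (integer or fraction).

M_X(t) = e^(7*e^(t) - 7)
D^3[M](t) = (343*e^(3*t)*e^(7*e^(t)) + 147*e^(2*t)*e^(7*e^(t)) + 7*e^(t)*e^(7*e^(t)))*e^(-7)

E[X^3] = D^3[M](0) = 497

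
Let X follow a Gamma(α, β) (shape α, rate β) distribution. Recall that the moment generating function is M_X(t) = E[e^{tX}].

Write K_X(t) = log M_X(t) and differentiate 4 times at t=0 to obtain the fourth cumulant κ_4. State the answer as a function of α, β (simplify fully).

M_X(t) = (β/(β - t))^α
K_X(t) = log M_X(t) = α*(log(β) - log(β - t))
dK/dt = -α/(-β + t)
d^2K/dt^2 = α/(β^2 - 2*β*t + t^2)
d^3K/dt^3 = -2*α/(-β^3 + 3*β^2*t - 3*β*t^2 + t^3)
d^4K/dt^4 = 6*α/(β^4 - 4*β^3*t + 6*β^2*t^2 - 4*β*t^3 + t^4)

κ_4 = d^4K/dt^4 |_{t=0} = 6*α/β^4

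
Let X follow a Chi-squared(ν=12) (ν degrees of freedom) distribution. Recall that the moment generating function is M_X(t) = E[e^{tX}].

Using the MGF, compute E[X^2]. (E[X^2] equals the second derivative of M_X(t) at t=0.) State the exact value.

M_X(t) = (1 - 2*t)^(-6)
M′(t) = -12/(128*t^7 - 448*t^6 + 672*t^5 - 560*t^4 + 280*t^3 - 84*t^2 + 14*t - 1)
M′′(t) = 168/(256*t^8 - 1024*t^7 + 1792*t^6 - 1792*t^5 + 1120*t^4 - 448*t^3 + 112*t^2 - 16*t + 1)

E[X^2] = M′′(0) = 168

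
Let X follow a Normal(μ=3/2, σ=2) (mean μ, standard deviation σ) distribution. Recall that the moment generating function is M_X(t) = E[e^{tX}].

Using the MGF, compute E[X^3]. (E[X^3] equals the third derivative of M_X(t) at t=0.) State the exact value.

M_X(t) = e^(2*t^2 + 3*t/2)
M′(t) = 4*t*e^(3*t/2)*e^(2*t^2) + 3*e^(3*t/2)*e^(2*t^2)/2
M′′(t) = 16*t^2*e^(3*t/2)*e^(2*t^2) + 12*t*e^(3*t/2)*e^(2*t^2) + 25*e^(3*t/2)*e^(2*t^2)/4
M′′′(t) = 64*t^3*e^(3*t/2)*e^(2*t^2) + 72*t^2*e^(3*t/2)*e^(2*t^2) + 75*t*e^(3*t/2)*e^(2*t^2) + 171*e^(3*t/2)*e^(2*t^2)/8

E[X^3] = M′′′(0) = 171/8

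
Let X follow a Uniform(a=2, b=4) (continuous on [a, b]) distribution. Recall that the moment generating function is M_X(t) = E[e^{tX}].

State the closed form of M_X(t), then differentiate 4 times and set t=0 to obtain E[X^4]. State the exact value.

E[X^4] = d^4M/dt^4 |_{t=0} = 496/5

M_X(t) = (e^(4*t) - e^(2*t))/(2*t)
dM/dt = (4*t*e^(4*t) - 2*t*e^(2*t) - e^(4*t) + e^(2*t))/(2*t^2)
d^2M/dt^2 = (8*t^2*e^(4*t) - 2*t^2*e^(2*t) - 4*t*e^(4*t) + 2*t*e^(2*t) + e^(4*t) - e^(2*t))/t^3
d^3M/dt^3 = (32*t^3*e^(4*t) - 4*t^3*e^(2*t) - 24*t^2*e^(4*t) + 6*t^2*e^(2*t) + 12*t*e^(4*t) - 6*t*e^(2*t) - 3*e^(4*t) + 3*e^(2*t))/t^4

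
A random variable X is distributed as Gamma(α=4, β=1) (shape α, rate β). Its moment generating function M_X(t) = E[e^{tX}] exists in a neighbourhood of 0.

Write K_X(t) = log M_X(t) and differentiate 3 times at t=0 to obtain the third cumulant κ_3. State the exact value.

κ_3 = D^3[K](0) = 8

M_X(t) = (1 - t)^(-4)
K_X(t) = log M_X(t) = -4*log(1 - t)
D^3[K](t) = -8/(t^3 - 3*t^2 + 3*t - 1)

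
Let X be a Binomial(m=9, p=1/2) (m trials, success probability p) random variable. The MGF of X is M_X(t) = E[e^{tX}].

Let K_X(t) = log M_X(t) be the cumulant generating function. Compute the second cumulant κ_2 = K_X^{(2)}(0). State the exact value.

M_X(t) = (e^(t)/2 + 1/2)^9
K_X(t) = log M_X(t) = 9*log(e^(t)/2 + 1/2)
D^2[K](t) = 9*e^(t)/(e^(2*t) + 2*e^(t) + 1)

κ_2 = D^2[K](0) = 9/4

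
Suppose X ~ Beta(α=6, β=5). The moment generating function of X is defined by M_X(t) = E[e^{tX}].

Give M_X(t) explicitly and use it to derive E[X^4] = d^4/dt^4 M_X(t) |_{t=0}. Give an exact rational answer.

E[X^4] = D^4[M](0) = 18/143

M_X(t) = ₁F₁(6; 11; t)
D^4[M](t) = 18*₁F₁(10; 15; t)/143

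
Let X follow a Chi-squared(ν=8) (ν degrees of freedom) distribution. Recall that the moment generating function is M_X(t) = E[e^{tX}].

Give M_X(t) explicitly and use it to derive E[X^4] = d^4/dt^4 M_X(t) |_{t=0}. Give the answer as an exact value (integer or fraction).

E[X^4] = M′′′′(0) = 13440

M_X(t) = (1 - 2*t)^(-4)
M′(t) = -8/(32*t^5 - 80*t^4 + 80*t^3 - 40*t^2 + 10*t - 1)
M′′(t) = 80/(64*t^6 - 192*t^5 + 240*t^4 - 160*t^3 + 60*t^2 - 12*t + 1)
M′′′(t) = -960/(128*t^7 - 448*t^6 + 672*t^5 - 560*t^4 + 280*t^3 - 84*t^2 + 14*t - 1)
M′′′′(t) = 13440/(256*t^8 - 1024*t^7 + 1792*t^6 - 1792*t^5 + 1120*t^4 - 448*t^3 + 112*t^2 - 16*t + 1)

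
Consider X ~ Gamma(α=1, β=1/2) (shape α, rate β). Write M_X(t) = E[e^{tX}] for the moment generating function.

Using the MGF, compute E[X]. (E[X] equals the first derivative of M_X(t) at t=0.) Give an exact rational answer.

E[X] = M^(1)(0) = 2

M_X(t) = 1/(2*(1/2 - t))
M^(1)(t) = 2/(4*t^2 - 4*t + 1)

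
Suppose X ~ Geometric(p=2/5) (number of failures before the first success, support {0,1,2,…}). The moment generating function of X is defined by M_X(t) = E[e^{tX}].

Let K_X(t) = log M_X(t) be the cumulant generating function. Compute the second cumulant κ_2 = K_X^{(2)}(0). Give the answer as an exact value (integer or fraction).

M_X(t) = 2/(5*(1 - 3*e^(t)/5))
K_X(t) = log M_X(t) = -log(1 - 3*e^(t)/5) - log(5) + log(2)
dK/dt = -3*e^(t)/(3*e^(t) - 5)
d^2K/dt^2 = 15*e^(t)/(9*e^(2*t) - 30*e^(t) + 25)

κ_2 = d^2K/dt^2 |_{t=0} = 15/4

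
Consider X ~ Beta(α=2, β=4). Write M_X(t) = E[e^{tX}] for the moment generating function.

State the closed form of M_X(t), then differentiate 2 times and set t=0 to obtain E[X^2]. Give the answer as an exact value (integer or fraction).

M_X(t) = ₁F₁(2; 6; t)
D^2[M](t) = ₁F₁(4; 8; t)/7

E[X^2] = D^2[M](0) = 1/7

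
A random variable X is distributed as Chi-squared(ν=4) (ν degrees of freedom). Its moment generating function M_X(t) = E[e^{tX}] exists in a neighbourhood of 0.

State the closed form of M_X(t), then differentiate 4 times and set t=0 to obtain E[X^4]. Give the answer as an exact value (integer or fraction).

M_X(t) = (1 - 2*t)^(-2)
D^4[M](t) = 1920/(64*t^6 - 192*t^5 + 240*t^4 - 160*t^3 + 60*t^2 - 12*t + 1)

E[X^4] = D^4[M](0) = 1920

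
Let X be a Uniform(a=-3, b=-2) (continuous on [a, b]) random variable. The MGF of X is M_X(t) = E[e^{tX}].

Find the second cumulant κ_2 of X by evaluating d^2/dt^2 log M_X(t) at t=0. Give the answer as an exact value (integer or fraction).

M_X(t) = (e^(-2*t) - e^(-3*t))/t
K_X(t) = log M_X(t) = -log(t) + log(e^(-2*t) - e^(-3*t))
D^2[K](t) = (-t^2*e^(t) + e^(2*t) - 2*e^(t) + 1)/(t^2*e^(2*t) - 2*t^2*e^(t) + t^2)

κ_2 = D^2[K](0) = 1/12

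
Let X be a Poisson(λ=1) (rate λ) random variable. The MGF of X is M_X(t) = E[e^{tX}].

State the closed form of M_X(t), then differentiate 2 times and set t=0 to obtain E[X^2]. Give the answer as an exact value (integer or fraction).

M_X(t) = e^(e^(t) - 1)
M′(t) = e^(-1)*e^(t)*e^(e^(t))
M′′(t) = (e^(2*t)*e^(e^(t)) + e^(t)*e^(e^(t)))*e^(-1)

E[X^2] = M′′(0) = 2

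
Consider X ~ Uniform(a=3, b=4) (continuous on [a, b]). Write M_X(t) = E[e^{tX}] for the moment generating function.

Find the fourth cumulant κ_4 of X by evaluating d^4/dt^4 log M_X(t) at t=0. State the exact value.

κ_4 = K′′′′(0) = -1/120

M_X(t) = (e^(4*t) - e^(3*t))/t
K_X(t) = log M_X(t) = -log(t) + log(e^(4*t) - e^(3*t))
K′(t) = (4*t*e^(t) - 3*t - e^(t) + 1)/(t*e^(t) - t)
K′′(t) = (-t^2*e^(t) + e^(2*t) - 2*e^(t) + 1)/(t^2*e^(2*t) - 2*t^2*e^(t) + t^2)
K′′′(t) = (t^3*e^(2*t) + t^3*e^(t) - 2*e^(3*t) + 6*e^(2*t) - 6*e^(t) + 2)/(t^3*e^(3*t) - 3*t^3*e^(2*t) + 3*t^3*e^(t) - t^3)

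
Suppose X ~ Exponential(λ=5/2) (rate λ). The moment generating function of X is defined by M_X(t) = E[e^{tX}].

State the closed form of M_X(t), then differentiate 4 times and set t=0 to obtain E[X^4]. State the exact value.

M_X(t) = 5/(2*(5/2 - t))
D^4[M](t) = -1920/(32*t^5 - 400*t^4 + 2000*t^3 - 5000*t^2 + 6250*t - 3125)

E[X^4] = D^4[M](0) = 384/625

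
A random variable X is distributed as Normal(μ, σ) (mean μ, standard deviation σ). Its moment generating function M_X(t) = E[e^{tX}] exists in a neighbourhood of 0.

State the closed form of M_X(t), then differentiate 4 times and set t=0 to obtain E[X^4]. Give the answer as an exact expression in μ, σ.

M_X(t) = e^(μ*t + σ^2*t^2/2)

E[X^4] = M^(4)(0) = μ^4 + 6*μ^2*σ^2 + 3*σ^4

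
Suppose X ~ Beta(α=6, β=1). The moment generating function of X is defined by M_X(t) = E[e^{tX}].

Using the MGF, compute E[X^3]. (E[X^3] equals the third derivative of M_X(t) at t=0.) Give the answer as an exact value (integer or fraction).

M_X(t) = ₁F₁(6; 7; t)
D^3[M](t) = 2*₁F₁(9; 10; t)/3

E[X^3] = D^3[M](0) = 2/3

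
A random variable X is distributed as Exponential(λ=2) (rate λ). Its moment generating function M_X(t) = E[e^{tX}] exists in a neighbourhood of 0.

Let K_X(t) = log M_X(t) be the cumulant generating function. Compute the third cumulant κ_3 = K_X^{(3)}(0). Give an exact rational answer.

κ_3 = d^3K/dt^3 |_{t=0} = 1/4

M_X(t) = 2/(2 - t)
K_X(t) = log M_X(t) = -log(2 - t) + log(2)
dK/dt = -1/(t - 2)
d^2K/dt^2 = 1/(t^2 - 4*t + 4)
d^3K/dt^3 = -2/(t^3 - 6*t^2 + 12*t - 8)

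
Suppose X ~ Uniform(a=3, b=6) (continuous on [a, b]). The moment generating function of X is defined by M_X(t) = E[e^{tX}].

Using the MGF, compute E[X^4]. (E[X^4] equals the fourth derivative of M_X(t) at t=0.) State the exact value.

E[X^4] = M′′′′(0) = 2511/5

M_X(t) = (e^(6*t) - e^(3*t))/(3*t)
M′(t) = (6*t*e^(6*t) - 3*t*e^(3*t) - e^(6*t) + e^(3*t))/(3*t^2)
M′′(t) = (36*t^2*e^(6*t) - 9*t^2*e^(3*t) - 12*t*e^(6*t) + 6*t*e^(3*t) + 2*e^(6*t) - 2*e^(3*t))/(3*t^3)
M′′′(t) = (72*t^3*e^(6*t) - 9*t^3*e^(3*t) - 36*t^2*e^(6*t) + 9*t^2*e^(3*t) + 12*t*e^(6*t) - 6*t*e^(3*t) - 2*e^(6*t) + 2*e^(3*t))/t^4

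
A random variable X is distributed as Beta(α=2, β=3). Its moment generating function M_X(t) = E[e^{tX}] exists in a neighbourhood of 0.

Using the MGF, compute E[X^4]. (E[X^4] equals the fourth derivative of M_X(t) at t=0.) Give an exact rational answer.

M_X(t) = ₁F₁(2; 5; t)
M^(4)(t) = ₁F₁(6; 9; t)/14

E[X^4] = M^(4)(0) = 1/14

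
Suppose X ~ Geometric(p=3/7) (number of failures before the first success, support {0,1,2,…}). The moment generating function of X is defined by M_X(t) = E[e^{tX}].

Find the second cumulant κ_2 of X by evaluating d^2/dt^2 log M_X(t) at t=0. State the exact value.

κ_2 = K′′(0) = 28/9

M_X(t) = 3/(7*(1 - 4*e^(t)/7))
K_X(t) = log M_X(t) = -log(1 - 4*e^(t)/7) - log(7) + log(3)
K′(t) = -4*e^(t)/(4*e^(t) - 7)
K′′(t) = 28*e^(t)/(16*e^(2*t) - 56*e^(t) + 49)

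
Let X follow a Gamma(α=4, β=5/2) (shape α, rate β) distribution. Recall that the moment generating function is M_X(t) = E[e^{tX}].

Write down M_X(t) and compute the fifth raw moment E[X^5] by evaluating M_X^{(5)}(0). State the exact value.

M_X(t) = 625/(16*(5/2 - t)^4)
M^(5)(t) = -134400000/(512*t^9 - 11520*t^8 + 115200*t^7 - 672000*t^6 + 2520000*t^5 - 6300000*t^4 + 10500000*t^3 - 11250000*t^2 + 7031250*t - 1953125)

E[X^5] = M^(5)(0) = 43008/625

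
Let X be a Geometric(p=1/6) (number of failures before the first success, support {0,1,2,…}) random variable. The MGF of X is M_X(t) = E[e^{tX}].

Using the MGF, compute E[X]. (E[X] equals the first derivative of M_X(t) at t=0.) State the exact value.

M_X(t) = 1/(6*(1 - 5*e^(t)/6))
M′(t) = 5*e^(t)/(25*e^(2*t) - 60*e^(t) + 36)

E[X] = M′(0) = 5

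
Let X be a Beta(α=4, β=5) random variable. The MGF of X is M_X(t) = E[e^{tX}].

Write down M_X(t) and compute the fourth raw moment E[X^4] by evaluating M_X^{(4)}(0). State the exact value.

M_X(t) = ₁F₁(4; 9; t)
M′(t) = 4*₁F₁(5; 10; t)/9
M′′(t) = 2*₁F₁(6; 11; t)/9
M′′′(t) = 4*₁F₁(7; 12; t)/33
M′′′′(t) = 7*₁F₁(8; 13; t)/99

E[X^4] = M′′′′(0) = 7/99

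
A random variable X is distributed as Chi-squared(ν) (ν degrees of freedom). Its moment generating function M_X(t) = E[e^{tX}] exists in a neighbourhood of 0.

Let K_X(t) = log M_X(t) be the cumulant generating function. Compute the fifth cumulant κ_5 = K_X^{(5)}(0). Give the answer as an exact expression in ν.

M_X(t) = (1 - 2*t)^(-ν/2)
K_X(t) = log M_X(t) = -ν*log(1 - 2*t)/2
dK/dt = -ν/(2*t - 1)
d^2K/dt^2 = 2*ν/(4*t^2 - 4*t + 1)
d^3K/dt^3 = -8*ν/(8*t^3 - 12*t^2 + 6*t - 1)
d^4K/dt^4 = 48*ν/(16*t^4 - 32*t^3 + 24*t^2 - 8*t + 1)
d^5K/dt^5 = -384*ν/(32*t^5 - 80*t^4 + 80*t^3 - 40*t^2 + 10*t - 1)

κ_5 = d^5K/dt^5 |_{t=0} = 384*ν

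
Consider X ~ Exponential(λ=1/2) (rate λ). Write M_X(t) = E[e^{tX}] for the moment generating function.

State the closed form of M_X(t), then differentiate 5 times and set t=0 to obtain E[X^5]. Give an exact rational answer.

M_X(t) = 1/(2*(1/2 - t))
D^5[M](t) = 3840/(64*t^6 - 192*t^5 + 240*t^4 - 160*t^3 + 60*t^2 - 12*t + 1)

E[X^5] = D^5[M](0) = 3840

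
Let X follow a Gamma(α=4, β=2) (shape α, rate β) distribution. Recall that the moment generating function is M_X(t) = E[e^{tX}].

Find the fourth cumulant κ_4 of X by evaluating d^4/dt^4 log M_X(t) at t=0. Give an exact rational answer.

κ_4 = d^4K/dt^4 |_{t=0} = 3/2

M_X(t) = 16/(2 - t)^4
K_X(t) = log M_X(t) = -4*log(2 - t) + 4*log(2)
dK/dt = -4/(t - 2)
d^2K/dt^2 = 4/(t^2 - 4*t + 4)
d^3K/dt^3 = -8/(t^3 - 6*t^2 + 12*t - 8)
d^4K/dt^4 = 24/(t^4 - 8*t^3 + 24*t^2 - 32*t + 16)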